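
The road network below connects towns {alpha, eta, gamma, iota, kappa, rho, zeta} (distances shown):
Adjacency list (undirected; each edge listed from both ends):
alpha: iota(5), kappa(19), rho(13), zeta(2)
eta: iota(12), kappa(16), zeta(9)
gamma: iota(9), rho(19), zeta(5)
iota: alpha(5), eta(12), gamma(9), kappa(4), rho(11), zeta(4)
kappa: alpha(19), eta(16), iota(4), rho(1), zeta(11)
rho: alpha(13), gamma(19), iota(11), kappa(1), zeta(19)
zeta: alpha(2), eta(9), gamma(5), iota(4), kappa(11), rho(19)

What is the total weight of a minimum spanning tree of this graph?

25

Prim's algorithm from eta:
Step 1: cheapest edge leaving the tree is eta-zeta (9); add zeta.
Step 2: cheapest edge leaving the tree is alpha-zeta (2); add alpha.
Step 3: cheapest edge leaving the tree is iota-zeta (4); add iota.
Step 4: cheapest edge leaving the tree is iota-kappa (4); add kappa.
Step 5: cheapest edge leaving the tree is kappa-rho (1); add rho.
Step 6: cheapest edge leaving the tree is gamma-zeta (5); add gamma.
MST edges: eta-zeta, alpha-zeta, iota-zeta, iota-kappa, kappa-rho, gamma-zeta; total weight 9+2+4+4+1+5 = 25.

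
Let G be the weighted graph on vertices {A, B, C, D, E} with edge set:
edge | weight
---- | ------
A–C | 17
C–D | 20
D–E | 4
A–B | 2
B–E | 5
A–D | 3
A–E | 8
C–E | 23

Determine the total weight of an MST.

26

Kruskal's algorithm — process edges by increasing weight (ties by edge label):
A–B (2): add. Components now {A,B} {C} {D} {E}
A–D (3): add. Components now {A,B,D} {C} {E}
D–E (4): add. Components now {A,B,D,E} {C}
B–E (5): skip — B and E already connected.
A–E (8): skip — A and E already connected.
A–C (17): add. Components now {A,B,C,D,E}
MST edges: A–B, A–D, D–E, A–C; total weight 2+3+4+17 = 26.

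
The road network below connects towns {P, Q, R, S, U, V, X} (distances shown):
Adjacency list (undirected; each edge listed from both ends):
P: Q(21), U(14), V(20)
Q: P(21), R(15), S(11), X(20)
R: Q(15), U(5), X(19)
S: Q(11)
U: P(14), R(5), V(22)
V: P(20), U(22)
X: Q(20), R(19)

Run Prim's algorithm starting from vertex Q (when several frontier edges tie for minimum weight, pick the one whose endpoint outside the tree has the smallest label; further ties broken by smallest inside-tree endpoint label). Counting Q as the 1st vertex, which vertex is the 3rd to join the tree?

R

Prim's algorithm from Q:
Step 1: frontier [Q S 11, Q R 15, Q X 20, P Q 21] → take Q S (11); add S.
Step 2: frontier [Q R 15, Q X 20, P Q 21] → take Q R (15); add R.
Step 3: frontier [Q X 20, P Q 21, R U 5, R X 19] → take R U (5); add U.
Step 4: frontier [Q X 20, P Q 21, R X 19, P U 14, U V 22] → take P U (14); add P.
Step 5: frontier [P V 20, Q X 20, R X 19, U V 22] → take R X (19); add X.
Step 6: frontier [P V 20, U V 22] → take P V (20); add V.
Vertex order: Q, S, R, U, P, X, V. The 3rd vertex is R.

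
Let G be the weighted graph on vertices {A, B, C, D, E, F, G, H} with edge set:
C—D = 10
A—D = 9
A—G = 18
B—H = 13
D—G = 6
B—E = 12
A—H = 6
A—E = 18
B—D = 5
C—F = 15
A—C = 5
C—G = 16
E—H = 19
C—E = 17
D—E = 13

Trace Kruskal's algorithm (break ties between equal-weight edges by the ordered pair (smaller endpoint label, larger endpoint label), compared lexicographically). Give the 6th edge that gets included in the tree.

B-E

Kruskal: consider edges lightest-first.
A—C (5): add — endpoints in different components.
B—D (5): add — endpoints in different components.
A—H (6): add — endpoints in different components.
D—G (6): add — endpoints in different components.
A—D (9): add — endpoints in different components.
C—D (10): skip — C and D already connected.
B—E (12): add — endpoints in different components.
B—H (13): skip — B and H already connected.
D—E (13): skip — D and E already connected.
C—F (15): add — endpoints in different components.
The 6th edge added is B—E.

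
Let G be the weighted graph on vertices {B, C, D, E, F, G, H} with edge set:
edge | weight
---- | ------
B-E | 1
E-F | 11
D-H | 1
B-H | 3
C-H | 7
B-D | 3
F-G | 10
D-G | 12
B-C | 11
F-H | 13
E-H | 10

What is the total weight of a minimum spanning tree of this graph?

Prim, starting at C.
Step 1: frontier [C-H 7, B-C 11] → take C-H (7); add H.
Step 2: frontier [B-C 11, D-H 1, B-H 3, E-H 10, F-H 13] → take D-H (1); add D.
Step 3: frontier [B-C 11, B-D 3, D-G 12, B-H 3, E-H 10, F-H 13] → take B-D (3); add B.
Step 4: frontier [B-E 1, D-G 12, E-H 10, F-H 13] → take B-E (1); add E.
Step 5: frontier [D-G 12, E-F 11, F-H 13] → take E-F (11); add F.
Step 6: frontier [D-G 12, F-G 10] → take F-G (10); add G.
MST edges: C-H, D-H, B-D, B-E, E-F, F-G; total weight 7+1+3+1+11+10 = 33.

33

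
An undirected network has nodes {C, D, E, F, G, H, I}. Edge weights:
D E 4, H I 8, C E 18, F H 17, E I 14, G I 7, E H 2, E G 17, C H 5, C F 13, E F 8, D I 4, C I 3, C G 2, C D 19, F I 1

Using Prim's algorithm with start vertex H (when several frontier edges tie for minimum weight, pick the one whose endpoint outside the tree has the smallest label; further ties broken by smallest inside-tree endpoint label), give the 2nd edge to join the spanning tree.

D-E

Prim, starting at H.
Step 1: cheapest edge leaving the tree is E H (2); add E.
Step 2: cheapest edge leaving the tree is D E (4); add D.
Step 3: cheapest edge leaving the tree is D I (4); add I.
Step 4: cheapest edge leaving the tree is F I (1); add F.
Step 5: cheapest edge leaving the tree is C I (3); add C.
Step 6: cheapest edge leaving the tree is C G (2); add G.
The 2nd edge added is D E.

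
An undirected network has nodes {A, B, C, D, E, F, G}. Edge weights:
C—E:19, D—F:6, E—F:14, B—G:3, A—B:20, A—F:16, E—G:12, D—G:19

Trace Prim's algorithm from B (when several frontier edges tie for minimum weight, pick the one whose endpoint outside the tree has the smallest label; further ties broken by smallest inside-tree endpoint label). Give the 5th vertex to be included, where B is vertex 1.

Prim, starting at B.
Step 1: cheapest edge leaving the tree is B—G (3); add G.
Step 2: cheapest edge leaving the tree is E—G (12); add E.
Step 3: cheapest edge leaving the tree is E—F (14); add F.
Step 4: cheapest edge leaving the tree is D—F (6); add D.
Step 5: cheapest edge leaving the tree is A—F (16); add A.
Step 6: cheapest edge leaving the tree is C—E (19); add C.
Vertex order: B, G, E, F, D, A, C. The 5th vertex is D.

D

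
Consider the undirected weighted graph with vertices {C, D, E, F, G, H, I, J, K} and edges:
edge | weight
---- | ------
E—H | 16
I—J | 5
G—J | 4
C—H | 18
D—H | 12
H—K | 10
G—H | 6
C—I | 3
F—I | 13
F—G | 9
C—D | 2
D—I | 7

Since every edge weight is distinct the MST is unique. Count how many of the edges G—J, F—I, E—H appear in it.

2

Kruskal's algorithm — process edges by increasing weight (ties by edge label):
C—D (2): add — endpoints in different components.
C—I (3): add — endpoints in different components.
G—J (4): add — endpoints in different components.
I—J (5): add — endpoints in different components.
G—H (6): add — endpoints in different components.
D—I (7): skip — D and I already connected.
F—G (9): add — endpoints in different components.
H—K (10): add — endpoints in different components.
D—H (12): skip — D and H already connected.
F—I (13): skip — F and I already connected.
E—H (16): add — endpoints in different components.
MST edge set: {C—D, C—I, G—J, I—J, G—H, F—G, H—K, E—H}.
Of the listed edges, {G—J, E—H} are in the MST → 2.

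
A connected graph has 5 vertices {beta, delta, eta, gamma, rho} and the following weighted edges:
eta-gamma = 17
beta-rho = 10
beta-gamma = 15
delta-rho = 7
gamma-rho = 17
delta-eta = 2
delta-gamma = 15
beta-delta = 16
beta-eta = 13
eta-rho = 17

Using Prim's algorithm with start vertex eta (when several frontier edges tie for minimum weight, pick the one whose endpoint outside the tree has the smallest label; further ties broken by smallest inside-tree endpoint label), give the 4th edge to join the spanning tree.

beta-gamma

Prim's algorithm from eta:
Step 1: cheapest edge leaving the tree is delta-eta (2); add delta.
Step 2: cheapest edge leaving the tree is delta-rho (7); add rho.
Step 3: cheapest edge leaving the tree is beta-rho (10); add beta.
Step 4: cheapest edge leaving the tree is beta-gamma (15); add gamma.
The 4th edge added is beta-gamma.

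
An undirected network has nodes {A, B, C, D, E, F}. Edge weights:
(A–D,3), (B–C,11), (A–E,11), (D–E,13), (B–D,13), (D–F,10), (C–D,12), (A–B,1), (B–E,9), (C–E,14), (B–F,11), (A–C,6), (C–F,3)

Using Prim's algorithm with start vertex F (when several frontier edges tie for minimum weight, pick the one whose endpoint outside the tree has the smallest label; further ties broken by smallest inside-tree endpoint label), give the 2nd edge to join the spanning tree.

Prim's algorithm from F:
Step 1: cheapest edge leaving the tree is C–F (3); add C.
Step 2: cheapest edge leaving the tree is A–C (6); add A.
Step 3: cheapest edge leaving the tree is A–B (1); add B.
Step 4: cheapest edge leaving the tree is A–D (3); add D.
Step 5: cheapest edge leaving the tree is B–E (9); add E.
The 2nd edge added is A–C.

A-C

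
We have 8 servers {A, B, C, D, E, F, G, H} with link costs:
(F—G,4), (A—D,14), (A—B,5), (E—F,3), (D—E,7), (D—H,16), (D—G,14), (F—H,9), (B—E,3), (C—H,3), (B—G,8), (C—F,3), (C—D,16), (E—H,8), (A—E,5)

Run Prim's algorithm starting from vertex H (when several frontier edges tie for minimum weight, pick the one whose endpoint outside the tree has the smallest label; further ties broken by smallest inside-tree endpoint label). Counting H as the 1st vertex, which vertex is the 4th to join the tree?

E

Prim, starting at H.
Step 1: cheapest edge leaving the tree is C—H (3); add C.
Step 2: cheapest edge leaving the tree is C—F (3); add F.
Step 3: cheapest edge leaving the tree is E—F (3); add E.
Step 4: cheapest edge leaving the tree is B—E (3); add B.
Step 5: cheapest edge leaving the tree is F—G (4); add G.
Step 6: cheapest edge leaving the tree is A—B (5); add A.
Step 7: cheapest edge leaving the tree is D—E (7); add D.
Vertex order: H, C, F, E, B, G, A, D. The 4th vertex is E.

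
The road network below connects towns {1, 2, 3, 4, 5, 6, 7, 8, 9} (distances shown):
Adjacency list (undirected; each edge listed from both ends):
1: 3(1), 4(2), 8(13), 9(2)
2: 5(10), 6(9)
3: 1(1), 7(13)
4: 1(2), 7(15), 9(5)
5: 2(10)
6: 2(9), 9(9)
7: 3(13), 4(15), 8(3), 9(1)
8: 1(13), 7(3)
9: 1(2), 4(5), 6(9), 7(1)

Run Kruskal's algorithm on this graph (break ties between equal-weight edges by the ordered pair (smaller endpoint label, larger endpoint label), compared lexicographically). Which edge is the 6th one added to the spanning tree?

2-6

Kruskal: consider edges lightest-first.
1 3 (1): add — endpoints in different components.
7 9 (1): add — endpoints in different components.
1 4 (2): add — endpoints in different components.
1 9 (2): add — endpoints in different components.
7 8 (3): add — endpoints in different components.
4 9 (5): skip — 4 and 9 already connected.
2 6 (9): add — endpoints in different components.
6 9 (9): add — endpoints in different components.
2 5 (10): add — endpoints in different components.
The 6th edge added is 2 6.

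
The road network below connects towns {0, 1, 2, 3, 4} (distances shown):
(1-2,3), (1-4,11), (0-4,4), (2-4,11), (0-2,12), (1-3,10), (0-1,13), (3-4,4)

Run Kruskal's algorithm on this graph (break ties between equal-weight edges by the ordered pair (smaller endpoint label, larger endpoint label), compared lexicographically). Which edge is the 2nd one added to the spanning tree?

Kruskal's algorithm — process edges by increasing weight (ties by edge label):
1-2 (3): add — endpoints in different components.
0-4 (4): add — endpoints in different components.
3-4 (4): add — endpoints in different components.
1-3 (10): add — endpoints in different components.
The 2nd edge added is 0-4.

0-4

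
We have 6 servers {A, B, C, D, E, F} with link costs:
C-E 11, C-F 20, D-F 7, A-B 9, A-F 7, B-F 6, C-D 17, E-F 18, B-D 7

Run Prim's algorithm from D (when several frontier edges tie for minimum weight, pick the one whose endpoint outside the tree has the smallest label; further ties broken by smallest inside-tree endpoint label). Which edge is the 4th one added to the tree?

Prim, starting at D.
Step 1: frontier [B-D 7, D-F 7, C-D 17] → take B-D (7); add B.
Step 2: frontier [B-F 6, A-B 9, D-F 7, C-D 17] → take B-F (6); add F.
Step 3: frontier [A-B 9, C-D 17, A-F 7, E-F 18, C-F 20] → take A-F (7); add A.
Step 4: frontier [C-D 17, E-F 18, C-F 20] → take C-D (17); add C.
Step 5: frontier [C-E 11, E-F 18] → take C-E (11); add E.
The 4th edge added is C-D.

C-D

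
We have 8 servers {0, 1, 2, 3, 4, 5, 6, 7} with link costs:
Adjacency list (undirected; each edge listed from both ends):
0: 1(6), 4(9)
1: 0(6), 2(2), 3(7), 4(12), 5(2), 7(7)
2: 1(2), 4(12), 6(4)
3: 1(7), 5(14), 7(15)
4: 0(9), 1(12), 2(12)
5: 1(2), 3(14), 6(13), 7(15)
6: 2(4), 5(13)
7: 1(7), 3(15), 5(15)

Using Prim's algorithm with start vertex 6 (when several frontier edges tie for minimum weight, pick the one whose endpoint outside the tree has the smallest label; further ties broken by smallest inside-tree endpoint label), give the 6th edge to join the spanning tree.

1-7

Prim's algorithm from 6:
Step 1: frontier [2–6 4, 5–6 13] → take 2–6 (4); add 2.
Step 2: frontier [1–2 2, 2–4 12, 5–6 13] → take 1–2 (2); add 1.
Step 3: frontier [1–5 2, 0–1 6, 1–3 7, 1–7 7, 1–4 12, 2–4 12, 5–6 13] → take 1–5 (2); add 5.
Step 4: frontier [0–1 6, 1–3 7, 1–7 7, 1–4 12, 2–4 12, 3–5 14, 5–7 15] → take 0–1 (6); add 0.
Step 5: frontier [0–4 9, 1–3 7, 1–7 7, 1–4 12, 2–4 12, 3–5 14, 5–7 15] → take 1–3 (7); add 3.
Step 6: frontier [0–4 9, 1–7 7, 1–4 12, 2–4 12, 3–7 15, 5–7 15] → take 1–7 (7); add 7.
Step 7: frontier [0–4 9, 1–4 12, 2–4 12] → take 0–4 (9); add 4.
The 6th edge added is 1–7.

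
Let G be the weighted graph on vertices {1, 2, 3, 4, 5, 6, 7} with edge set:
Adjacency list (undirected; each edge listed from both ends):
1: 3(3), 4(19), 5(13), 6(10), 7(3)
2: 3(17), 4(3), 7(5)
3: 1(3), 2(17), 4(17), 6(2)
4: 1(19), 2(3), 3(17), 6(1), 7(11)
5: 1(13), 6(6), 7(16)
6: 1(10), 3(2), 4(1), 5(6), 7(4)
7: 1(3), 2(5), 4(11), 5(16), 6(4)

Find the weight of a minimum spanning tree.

Kruskal: consider edges lightest-first.
4 6 (1): add. Components now {1} {2} {3} {4,6} {5} {7}
3 6 (2): add. Components now {1} {2} {3,4,6} {5} {7}
1 3 (3): add. Components now {1,3,4,6} {2} {5} {7}
1 7 (3): add. Components now {1,3,4,6,7} {2} {5}
2 4 (3): add. Components now {1,2,3,4,6,7} {5}
6 7 (4): skip — 6 and 7 already connected.
2 7 (5): skip — 2 and 7 already connected.
5 6 (6): add. Components now {1,2,3,4,5,6,7}
MST edges: 4 6, 3 6, 1 3, 1 7, 2 4, 5 6; total weight 1+2+3+3+3+6 = 18.

18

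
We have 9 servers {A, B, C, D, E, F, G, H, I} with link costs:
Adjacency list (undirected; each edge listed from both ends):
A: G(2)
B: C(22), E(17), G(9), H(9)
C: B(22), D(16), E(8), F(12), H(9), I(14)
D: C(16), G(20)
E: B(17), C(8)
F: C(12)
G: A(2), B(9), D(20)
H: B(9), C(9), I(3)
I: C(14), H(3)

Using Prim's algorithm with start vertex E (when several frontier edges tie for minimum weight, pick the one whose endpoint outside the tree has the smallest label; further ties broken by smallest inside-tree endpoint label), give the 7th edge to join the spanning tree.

C-F

Prim's algorithm from E:
Step 1: cheapest edge leaving the tree is C—E (8); add C.
Step 2: cheapest edge leaving the tree is C—H (9); add H.
Step 3: cheapest edge leaving the tree is H—I (3); add I.
Step 4: cheapest edge leaving the tree is B—H (9); add B.
Step 5: cheapest edge leaving the tree is B—G (9); add G.
Step 6: cheapest edge leaving the tree is A—G (2); add A.
Step 7: cheapest edge leaving the tree is C—F (12); add F.
Step 8: cheapest edge leaving the tree is C—D (16); add D.
The 7th edge added is C—F.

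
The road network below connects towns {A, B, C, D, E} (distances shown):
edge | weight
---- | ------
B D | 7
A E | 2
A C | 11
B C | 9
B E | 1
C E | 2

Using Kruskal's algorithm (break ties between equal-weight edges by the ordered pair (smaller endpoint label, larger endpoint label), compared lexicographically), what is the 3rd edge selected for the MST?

C-E

Sort edges by weight, then run Kruskal:
B E (1): add — endpoints in different components.
A E (2): add — endpoints in different components.
C E (2): add — endpoints in different components.
B D (7): add — endpoints in different components.
The 3rd edge added is C E.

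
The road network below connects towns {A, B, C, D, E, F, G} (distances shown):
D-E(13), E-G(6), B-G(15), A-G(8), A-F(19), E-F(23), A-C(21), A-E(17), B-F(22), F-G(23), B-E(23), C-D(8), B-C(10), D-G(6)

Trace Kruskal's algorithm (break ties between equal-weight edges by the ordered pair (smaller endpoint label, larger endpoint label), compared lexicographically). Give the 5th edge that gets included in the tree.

B-C

Kruskal: consider edges lightest-first.
D-G (6): add — endpoints in different components.
E-G (6): add — endpoints in different components.
A-G (8): add — endpoints in different components.
C-D (8): add — endpoints in different components.
B-C (10): add — endpoints in different components.
D-E (13): skip — D and E already connected.
B-G (15): skip — B and G already connected.
A-E (17): skip — A and E already connected.
A-F (19): add — endpoints in different components.
The 5th edge added is B-C.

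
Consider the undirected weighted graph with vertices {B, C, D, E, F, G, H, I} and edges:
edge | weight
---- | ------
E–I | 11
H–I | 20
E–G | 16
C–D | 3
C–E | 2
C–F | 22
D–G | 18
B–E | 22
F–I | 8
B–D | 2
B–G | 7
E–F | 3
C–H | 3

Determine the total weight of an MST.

28

Sort edges by weight, then run Kruskal:
B–D (2): add — endpoints in different components.
C–E (2): add — endpoints in different components.
C–D (3): add — endpoints in different components.
C–H (3): add — endpoints in different components.
E–F (3): add — endpoints in different components.
B–G (7): add — endpoints in different components.
F–I (8): add — endpoints in different components.
MST edges: B–D, C–E, C–D, C–H, E–F, B–G, F–I; total weight 2+2+3+3+3+7+8 = 28.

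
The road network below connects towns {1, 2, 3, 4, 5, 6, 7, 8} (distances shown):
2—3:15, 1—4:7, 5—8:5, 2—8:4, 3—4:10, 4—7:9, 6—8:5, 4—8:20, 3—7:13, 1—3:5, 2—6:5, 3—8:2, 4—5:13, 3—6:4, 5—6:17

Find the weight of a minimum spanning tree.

Kruskal's algorithm — process edges by increasing weight (ties by edge label):
3—8 (2): add — endpoints in different components.
2—8 (4): add — endpoints in different components.
3—6 (4): add — endpoints in different components.
1—3 (5): add — endpoints in different components.
2—6 (5): skip — 2 and 6 already connected.
5—8 (5): add — endpoints in different components.
6—8 (5): skip — 6 and 8 already connected.
1—4 (7): add — endpoints in different components.
4—7 (9): add — endpoints in different components.
MST edges: 3—8, 2—8, 3—6, 1—3, 5—8, 1—4, 4—7; total weight 2+4+4+5+5+7+9 = 36.

36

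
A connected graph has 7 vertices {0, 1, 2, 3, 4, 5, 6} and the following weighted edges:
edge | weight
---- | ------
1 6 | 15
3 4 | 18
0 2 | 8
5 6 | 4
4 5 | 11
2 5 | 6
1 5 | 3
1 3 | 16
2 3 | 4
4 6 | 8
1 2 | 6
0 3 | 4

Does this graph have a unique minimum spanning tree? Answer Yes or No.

Kruskal: consider edges lightest-first.
1 5 (3): add — endpoints in different components.
0 3 (4): add — endpoints in different components.
2 3 (4): add — endpoints in different components.
5 6 (4): add — endpoints in different components.
1 2 (6): add — endpoints in different components.
2 5 (6): skip — 2 and 5 already connected.
0 2 (8): skip — 0 and 2 already connected.
4 6 (8): add — endpoints in different components.
Non-tree edge 2 5 has weight 6, equal to the heaviest edge on its tree cycle — swapping gives another MST of the same weight. Not unique.

No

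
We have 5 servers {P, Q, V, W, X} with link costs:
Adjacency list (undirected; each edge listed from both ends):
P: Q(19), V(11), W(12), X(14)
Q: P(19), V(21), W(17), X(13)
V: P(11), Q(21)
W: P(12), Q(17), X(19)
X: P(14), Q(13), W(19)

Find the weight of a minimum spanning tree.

50

Sort edges by weight, then run Kruskal:
P—V (11): add. Components now {P,V} {Q} {W} {X}
P—W (12): add. Components now {P,V,W} {Q} {X}
Q—X (13): add. Components now {P,V,W} {Q,X}
P—X (14): add. Components now {P,Q,V,W,X}
MST edges: P—V, P—W, Q—X, P—X; total weight 11+12+13+14 = 50.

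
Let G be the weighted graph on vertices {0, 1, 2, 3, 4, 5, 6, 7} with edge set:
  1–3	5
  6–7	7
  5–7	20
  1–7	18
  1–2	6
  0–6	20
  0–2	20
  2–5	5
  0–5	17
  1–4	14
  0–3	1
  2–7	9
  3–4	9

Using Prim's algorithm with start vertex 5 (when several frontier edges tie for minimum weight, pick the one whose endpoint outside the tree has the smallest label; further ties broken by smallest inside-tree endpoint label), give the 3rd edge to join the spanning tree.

1-3

Prim, starting at 5.
Step 1: frontier [2–5 5, 0–5 17, 5–7 20] → take 2–5 (5); add 2.
Step 2: frontier [1–2 6, 2–7 9, 0–2 20, 0–5 17, 5–7 20] → take 1–2 (6); add 1.
Step 3: frontier [1–3 5, 1–4 14, 1–7 18, 2–7 9, 0–2 20, 0–5 17, 5–7 20] → take 1–3 (5); add 3.
Step 4: frontier [1–4 14, 1–7 18, 2–7 9, 0–2 20, 0–3 1, 3–4 9, 0–5 17, 5–7 20] → take 0–3 (1); add 0.
Step 5: frontier [0–6 20, 1–4 14, 1–7 18, 2–7 9, 3–4 9, 5–7 20] → take 3–4 (9); add 4.
Step 6: frontier [0–6 20, 1–7 18, 2–7 9, 5–7 20] → take 2–7 (9); add 7.
Step 7: frontier [0–6 20, 6–7 7] → take 6–7 (7); add 6.
The 3rd edge added is 1–3.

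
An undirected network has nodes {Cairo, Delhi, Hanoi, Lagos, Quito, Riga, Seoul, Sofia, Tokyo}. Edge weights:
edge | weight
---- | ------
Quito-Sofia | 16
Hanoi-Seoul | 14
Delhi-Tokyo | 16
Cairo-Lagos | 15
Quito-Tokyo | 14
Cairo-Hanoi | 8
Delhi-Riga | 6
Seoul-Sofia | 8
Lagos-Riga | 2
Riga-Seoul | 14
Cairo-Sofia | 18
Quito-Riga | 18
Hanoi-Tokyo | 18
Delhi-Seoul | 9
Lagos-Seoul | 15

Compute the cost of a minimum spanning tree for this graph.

77

Prim's algorithm from Lagos:
Step 1: cheapest edge leaving the tree is Lagos-Riga (2); add Riga.
Step 2: cheapest edge leaving the tree is Delhi-Riga (6); add Delhi.
Step 3: cheapest edge leaving the tree is Delhi-Seoul (9); add Seoul.
Step 4: cheapest edge leaving the tree is Seoul-Sofia (8); add Sofia.
Step 5: cheapest edge leaving the tree is Hanoi-Seoul (14); add Hanoi.
Step 6: cheapest edge leaving the tree is Cairo-Hanoi (8); add Cairo.
Step 7: cheapest edge leaving the tree is Quito-Sofia (16); add Quito.
Step 8: cheapest edge leaving the tree is Quito-Tokyo (14); add Tokyo.
MST edges: Lagos-Riga, Delhi-Riga, Delhi-Seoul, Seoul-Sofia, Hanoi-Seoul, Cairo-Hanoi, Quito-Sofia, Quito-Tokyo; total weight 2+6+9+8+14+8+16+14 = 77.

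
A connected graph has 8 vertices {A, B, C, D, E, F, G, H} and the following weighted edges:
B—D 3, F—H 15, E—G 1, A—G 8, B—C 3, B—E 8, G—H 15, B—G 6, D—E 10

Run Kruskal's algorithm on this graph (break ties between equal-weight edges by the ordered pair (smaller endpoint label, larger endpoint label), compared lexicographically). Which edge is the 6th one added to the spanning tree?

F-H

Sort edges by weight, then run Kruskal:
E—G (1): add — endpoints in different components.
B—C (3): add — endpoints in different components.
B—D (3): add — endpoints in different components.
B—G (6): add — endpoints in different components.
A—G (8): add — endpoints in different components.
B—E (8): skip — B and E already connected.
D—E (10): skip — D and E already connected.
F—H (15): add — endpoints in different components.
G—H (15): add — endpoints in different components.
The 6th edge added is F—H.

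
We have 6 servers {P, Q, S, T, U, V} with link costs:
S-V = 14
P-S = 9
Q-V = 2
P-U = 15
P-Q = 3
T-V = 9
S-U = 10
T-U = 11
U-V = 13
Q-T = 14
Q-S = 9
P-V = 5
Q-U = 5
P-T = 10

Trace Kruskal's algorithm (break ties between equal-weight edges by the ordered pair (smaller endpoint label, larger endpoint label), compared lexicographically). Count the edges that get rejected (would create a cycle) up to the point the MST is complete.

2

Kruskal: consider edges lightest-first.
Q-V (2): add. Components now {Q,V} {P} {U} {T} {S}
P-Q (3): add. Components now {P,Q,V} {U} {T} {S}
P-V (5): skip — P and V already connected.
Q-U (5): add. Components now {P,Q,U,V} {T} {S}
P-S (9): add. Components now {P,Q,S,U,V} {T}
Q-S (9): skip — Q and S already connected.
T-V (9): add. Components now {P,Q,S,T,U,V}
Edges rejected before the tree was complete: 2.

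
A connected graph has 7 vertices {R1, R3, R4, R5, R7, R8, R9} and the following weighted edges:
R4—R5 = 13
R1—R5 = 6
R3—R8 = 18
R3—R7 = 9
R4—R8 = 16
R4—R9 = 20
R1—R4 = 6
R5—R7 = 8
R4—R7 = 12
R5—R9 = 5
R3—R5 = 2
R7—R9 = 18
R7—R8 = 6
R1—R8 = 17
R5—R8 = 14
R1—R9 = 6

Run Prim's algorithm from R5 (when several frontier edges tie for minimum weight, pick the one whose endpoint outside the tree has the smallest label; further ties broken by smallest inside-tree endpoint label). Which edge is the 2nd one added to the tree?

R5-R9

Prim, starting at R5.
Step 1: cheapest edge leaving the tree is R3—R5 (2); add R3.
Step 2: cheapest edge leaving the tree is R5—R9 (5); add R9.
Step 3: cheapest edge leaving the tree is R1—R5 (6); add R1.
Step 4: cheapest edge leaving the tree is R1—R4 (6); add R4.
Step 5: cheapest edge leaving the tree is R5—R7 (8); add R7.
Step 6: cheapest edge leaving the tree is R7—R8 (6); add R8.
The 2nd edge added is R5—R9.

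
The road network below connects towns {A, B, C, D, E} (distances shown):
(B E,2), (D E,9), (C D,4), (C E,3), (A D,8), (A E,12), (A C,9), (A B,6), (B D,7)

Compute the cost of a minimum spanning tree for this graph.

15

Prim's algorithm from A:
Step 1: frontier [A B 6, A D 8, A C 9, A E 12] → take A B (6); add B.
Step 2: frontier [A D 8, A C 9, A E 12, B E 2, B D 7] → take B E (2); add E.
Step 3: frontier [A D 8, A C 9, B D 7, C E 3, D E 9] → take C E (3); add C.
Step 4: frontier [A D 8, B D 7, C D 4, D E 9] → take C D (4); add D.
MST edges: A B, B E, C E, C D; total weight 6+2+3+4 = 15.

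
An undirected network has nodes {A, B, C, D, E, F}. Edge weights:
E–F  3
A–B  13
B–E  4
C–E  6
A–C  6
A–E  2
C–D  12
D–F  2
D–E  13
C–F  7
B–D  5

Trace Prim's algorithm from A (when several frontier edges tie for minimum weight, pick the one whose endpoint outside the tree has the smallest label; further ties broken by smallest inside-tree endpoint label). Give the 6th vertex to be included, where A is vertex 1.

C

Prim's algorithm from A:
Step 1: cheapest edge leaving the tree is A–E (2); add E.
Step 2: cheapest edge leaving the tree is E–F (3); add F.
Step 3: cheapest edge leaving the tree is D–F (2); add D.
Step 4: cheapest edge leaving the tree is B–E (4); add B.
Step 5: cheapest edge leaving the tree is A–C (6); add C.
Vertex order: A, E, F, D, B, C. The 6th vertex is C.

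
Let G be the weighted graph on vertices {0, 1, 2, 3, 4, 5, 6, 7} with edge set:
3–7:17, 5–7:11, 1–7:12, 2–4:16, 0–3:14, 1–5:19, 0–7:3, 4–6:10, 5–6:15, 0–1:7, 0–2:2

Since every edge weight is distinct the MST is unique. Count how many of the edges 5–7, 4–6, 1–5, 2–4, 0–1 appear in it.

3

Sort edges by weight, then run Kruskal:
0–2 (2): add — endpoints in different components.
0–7 (3): add — endpoints in different components.
0–1 (7): add — endpoints in different components.
4–6 (10): add — endpoints in different components.
5–7 (11): add — endpoints in different components.
1–7 (12): skip — 1 and 7 already connected.
0–3 (14): add — endpoints in different components.
5–6 (15): add — endpoints in different components.
MST edge set: {0–2, 0–7, 0–1, 4–6, 5–7, 0–3, 5–6}.
Of the listed edges, {5–7, 4–6, 0–1} are in the MST → 3.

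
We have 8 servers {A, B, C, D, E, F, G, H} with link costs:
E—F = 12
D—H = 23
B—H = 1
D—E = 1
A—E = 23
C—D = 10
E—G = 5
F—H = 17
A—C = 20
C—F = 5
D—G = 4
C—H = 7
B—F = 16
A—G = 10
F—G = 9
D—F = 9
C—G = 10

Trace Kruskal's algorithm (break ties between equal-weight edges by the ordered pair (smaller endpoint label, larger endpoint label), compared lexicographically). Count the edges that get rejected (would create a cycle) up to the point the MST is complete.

2

Sort edges by weight, then run Kruskal:
B—H (1): add — endpoints in different components.
D—E (1): add — endpoints in different components.
D—G (4): add — endpoints in different components.
C—F (5): add — endpoints in different components.
E—G (5): skip — E and G already connected.
C—H (7): add — endpoints in different components.
D—F (9): add — endpoints in different components.
F—G (9): skip — F and G already connected.
A—G (10): add — endpoints in different components.
Edges rejected before the tree was complete: 2.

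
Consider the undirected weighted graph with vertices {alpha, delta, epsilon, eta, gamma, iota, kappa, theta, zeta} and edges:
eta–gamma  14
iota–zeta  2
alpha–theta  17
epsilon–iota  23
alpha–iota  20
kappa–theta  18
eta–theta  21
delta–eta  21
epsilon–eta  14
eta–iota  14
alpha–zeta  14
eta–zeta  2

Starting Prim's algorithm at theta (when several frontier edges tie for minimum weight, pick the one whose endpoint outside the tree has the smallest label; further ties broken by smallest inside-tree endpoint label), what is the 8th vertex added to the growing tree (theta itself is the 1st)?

Prim's algorithm from theta:
Step 1: frontier [alpha–theta 17, kappa–theta 18, eta–theta 21] → take alpha–theta (17); add alpha.
Step 2: frontier [alpha–zeta 14, alpha–iota 20, kappa–theta 18, eta–theta 21] → take alpha–zeta (14); add zeta.
Step 3: frontier [alpha–iota 20, kappa–theta 18, eta–theta 21, eta–zeta 2, iota–zeta 2] → take eta–zeta (2); add eta.
Step 4: frontier [alpha–iota 20, epsilon–eta 14, eta–gamma 14, eta–iota 14, delta–eta 21, kappa–theta 18, iota–zeta 2] → take iota–zeta (2); add iota.
Step 5: frontier [epsilon–eta 14, eta–gamma 14, delta–eta 21, epsilon–iota 23, kappa–theta 18] → take epsilon–eta (14); add epsilon.
Step 6: frontier [eta–gamma 14, delta–eta 21, kappa–theta 18] → take eta–gamma (14); add gamma.
Step 7: frontier [delta–eta 21, kappa–theta 18] → take kappa–theta (18); add kappa.
Step 8: frontier [delta–eta 21] → take delta–eta (21); add delta.
Vertex order: theta, alpha, zeta, eta, iota, epsilon, gamma, kappa, delta. The 8th vertex is kappa.

kappa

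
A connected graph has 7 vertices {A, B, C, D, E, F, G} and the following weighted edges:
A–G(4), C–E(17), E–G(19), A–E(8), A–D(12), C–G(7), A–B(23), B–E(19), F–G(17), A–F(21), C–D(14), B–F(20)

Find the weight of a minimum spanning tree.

67

Kruskal's algorithm — process edges by increasing weight (ties by edge label):
A–G (4): add. Components now {A,G} {B} {C} {D} {E} {F}
C–G (7): add. Components now {A,C,G} {B} {D} {E} {F}
A–E (8): add. Components now {A,C,E,G} {B} {D} {F}
A–D (12): add. Components now {A,C,D,E,G} {B} {F}
C–D (14): skip — C and D already connected.
C–E (17): skip — C and E already connected.
F–G (17): add. Components now {A,C,D,E,F,G} {B}
B–E (19): add. Components now {A,B,C,D,E,F,G}
MST edges: A–G, C–G, A–E, A–D, F–G, B–E; total weight 4+7+8+12+17+19 = 67.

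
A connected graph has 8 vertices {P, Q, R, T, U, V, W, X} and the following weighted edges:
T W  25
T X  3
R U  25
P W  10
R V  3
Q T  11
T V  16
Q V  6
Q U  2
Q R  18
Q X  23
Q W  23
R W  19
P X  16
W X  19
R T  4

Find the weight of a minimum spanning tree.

44

Kruskal: consider edges lightest-first.
Q U (2): add — endpoints in different components.
R V (3): add — endpoints in different components.
T X (3): add — endpoints in different components.
R T (4): add — endpoints in different components.
Q V (6): add — endpoints in different components.
P W (10): add — endpoints in different components.
Q T (11): skip — T and Q already connected.
P X (16): add — endpoints in different components.
MST edges: Q U, R V, T X, R T, Q V, P W, P X; total weight 2+3+3+4+6+10+16 = 44.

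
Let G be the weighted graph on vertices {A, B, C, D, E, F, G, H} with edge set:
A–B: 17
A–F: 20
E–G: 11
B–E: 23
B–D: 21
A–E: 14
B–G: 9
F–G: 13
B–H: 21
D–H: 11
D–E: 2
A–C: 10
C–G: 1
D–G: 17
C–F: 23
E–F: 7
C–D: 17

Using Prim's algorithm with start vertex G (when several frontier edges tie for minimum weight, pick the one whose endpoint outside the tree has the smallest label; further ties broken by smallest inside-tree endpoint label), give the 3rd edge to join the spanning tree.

A-C

Grow the tree from G using Prim:
Step 1: cheapest edge leaving the tree is C–G (1); add C.
Step 2: cheapest edge leaving the tree is B–G (9); add B.
Step 3: cheapest edge leaving the tree is A–C (10); add A.
Step 4: cheapest edge leaving the tree is E–G (11); add E.
Step 5: cheapest edge leaving the tree is D–E (2); add D.
Step 6: cheapest edge leaving the tree is E–F (7); add F.
Step 7: cheapest edge leaving the tree is D–H (11); add H.
The 3rd edge added is A–C.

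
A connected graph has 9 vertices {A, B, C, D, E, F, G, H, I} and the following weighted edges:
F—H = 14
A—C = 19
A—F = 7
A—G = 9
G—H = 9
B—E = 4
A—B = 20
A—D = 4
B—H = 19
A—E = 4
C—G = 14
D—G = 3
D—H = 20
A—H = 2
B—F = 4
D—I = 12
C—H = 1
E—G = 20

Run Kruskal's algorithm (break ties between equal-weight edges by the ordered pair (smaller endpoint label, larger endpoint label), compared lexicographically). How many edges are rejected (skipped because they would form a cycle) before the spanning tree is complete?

Sort edges by weight, then run Kruskal:
C—H (1): add — endpoints in different components.
A—H (2): add — endpoints in different components.
D—G (3): add — endpoints in different components.
A—D (4): add — endpoints in different components.
A—E (4): add — endpoints in different components.
B—E (4): add — endpoints in different components.
B—F (4): add — endpoints in different components.
A—F (7): skip — A and F already connected.
A—G (9): skip — A and G already connected.
G—H (9): skip — G and H already connected.
D—I (12): add — endpoints in different components.
Edges rejected before the tree was complete: 3.

3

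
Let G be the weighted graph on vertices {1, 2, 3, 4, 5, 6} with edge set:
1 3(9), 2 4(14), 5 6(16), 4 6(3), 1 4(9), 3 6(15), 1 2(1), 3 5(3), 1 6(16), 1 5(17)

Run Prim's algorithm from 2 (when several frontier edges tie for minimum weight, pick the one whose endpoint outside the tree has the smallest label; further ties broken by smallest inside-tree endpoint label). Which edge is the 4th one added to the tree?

1-4

Grow the tree from 2 using Prim:
Step 1: frontier [1 2 1, 2 4 14] → take 1 2 (1); add 1.
Step 2: frontier [1 3 9, 1 4 9, 1 6 16, 1 5 17, 2 4 14] → take 1 3 (9); add 3.
Step 3: frontier [1 4 9, 1 6 16, 1 5 17, 2 4 14, 3 5 3, 3 6 15] → take 3 5 (3); add 5.
Step 4: frontier [1 4 9, 1 6 16, 2 4 14, 3 6 15, 5 6 16] → take 1 4 (9); add 4.
Step 5: frontier [1 6 16, 3 6 15, 4 6 3, 5 6 16] → take 4 6 (3); add 6.
The 4th edge added is 1 4.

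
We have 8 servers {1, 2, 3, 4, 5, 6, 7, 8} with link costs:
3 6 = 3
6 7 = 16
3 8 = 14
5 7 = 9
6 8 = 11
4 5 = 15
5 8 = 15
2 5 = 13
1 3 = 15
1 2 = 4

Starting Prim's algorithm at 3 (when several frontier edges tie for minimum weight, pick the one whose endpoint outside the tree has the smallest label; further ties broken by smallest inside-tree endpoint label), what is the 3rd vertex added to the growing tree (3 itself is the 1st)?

Prim, starting at 3.
Step 1: cheapest edge leaving the tree is 3 6 (3); add 6.
Step 2: cheapest edge leaving the tree is 6 8 (11); add 8.
Step 3: cheapest edge leaving the tree is 1 3 (15); add 1.
Step 4: cheapest edge leaving the tree is 1 2 (4); add 2.
Step 5: cheapest edge leaving the tree is 2 5 (13); add 5.
Step 6: cheapest edge leaving the tree is 5 7 (9); add 7.
Step 7: cheapest edge leaving the tree is 4 5 (15); add 4.
Vertex order: 3, 6, 8, 1, 2, 5, 7, 4. The 3rd vertex is 8.

8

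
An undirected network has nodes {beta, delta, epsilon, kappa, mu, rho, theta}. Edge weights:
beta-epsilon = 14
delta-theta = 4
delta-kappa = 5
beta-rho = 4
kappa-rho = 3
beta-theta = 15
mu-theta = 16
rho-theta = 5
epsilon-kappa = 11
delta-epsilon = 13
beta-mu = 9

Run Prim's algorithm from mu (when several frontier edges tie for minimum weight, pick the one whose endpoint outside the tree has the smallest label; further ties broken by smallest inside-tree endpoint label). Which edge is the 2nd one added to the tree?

Prim, starting at mu.
Step 1: frontier [beta-mu 9, mu-theta 16] → take beta-mu (9); add beta.
Step 2: frontier [beta-rho 4, beta-epsilon 14, beta-theta 15, mu-theta 16] → take beta-rho (4); add rho.
Step 3: frontier [beta-epsilon 14, beta-theta 15, mu-theta 16, kappa-rho 3, rho-theta 5] → take kappa-rho (3); add kappa.
Step 4: frontier [beta-epsilon 14, beta-theta 15, delta-kappa 5, epsilon-kappa 11, mu-theta 16, rho-theta 5] → take delta-kappa (5); add delta.
Step 5: frontier [beta-epsilon 14, beta-theta 15, delta-theta 4, delta-epsilon 13, epsilon-kappa 11, mu-theta 16, rho-theta 5] → take delta-theta (4); add theta.
Step 6: frontier [beta-epsilon 14, delta-epsilon 13, epsilon-kappa 11] → take epsilon-kappa (11); add epsilon.
The 2nd edge added is beta-rho.

beta-rho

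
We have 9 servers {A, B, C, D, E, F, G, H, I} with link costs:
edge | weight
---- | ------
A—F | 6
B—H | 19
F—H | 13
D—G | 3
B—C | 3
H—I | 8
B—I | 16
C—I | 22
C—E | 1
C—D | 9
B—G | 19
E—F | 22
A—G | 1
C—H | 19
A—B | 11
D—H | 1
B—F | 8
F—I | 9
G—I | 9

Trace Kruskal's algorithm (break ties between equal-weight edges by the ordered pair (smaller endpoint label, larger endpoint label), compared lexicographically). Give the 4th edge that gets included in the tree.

Sort edges by weight, then run Kruskal:
A—G (1): add — endpoints in different components.
C—E (1): add — endpoints in different components.
D—H (1): add — endpoints in different components.
B—C (3): add — endpoints in different components.
D—G (3): add — endpoints in different components.
A—F (6): add — endpoints in different components.
B—F (8): add — endpoints in different components.
H—I (8): add — endpoints in different components.
The 4th edge added is B—C.

B-C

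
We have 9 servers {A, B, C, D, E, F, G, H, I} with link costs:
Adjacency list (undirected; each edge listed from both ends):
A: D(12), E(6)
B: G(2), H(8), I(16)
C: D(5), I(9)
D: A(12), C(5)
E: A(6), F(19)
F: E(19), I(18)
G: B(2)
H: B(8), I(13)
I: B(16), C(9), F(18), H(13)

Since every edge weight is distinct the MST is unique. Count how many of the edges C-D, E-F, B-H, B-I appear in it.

2

Sort edges by weight, then run Kruskal:
B-G (2): add — endpoints in different components.
C-D (5): add — endpoints in different components.
A-E (6): add — endpoints in different components.
B-H (8): add — endpoints in different components.
C-I (9): add — endpoints in different components.
A-D (12): add — endpoints in different components.
H-I (13): add — endpoints in different components.
B-I (16): skip — B and I already connected.
F-I (18): add — endpoints in different components.
MST edge set: {B-G, C-D, A-E, B-H, C-I, A-D, H-I, F-I}.
Of the listed edges, {C-D, B-H} are in the MST → 2.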